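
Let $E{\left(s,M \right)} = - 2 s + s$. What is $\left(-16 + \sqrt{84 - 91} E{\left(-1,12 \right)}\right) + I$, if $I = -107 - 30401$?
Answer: $-30524 + i \sqrt{7} \approx -30524.0 + 2.6458 i$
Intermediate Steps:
$E{\left(s,M \right)} = - s$
$I = -30508$ ($I = -107 - 30401 = -30508$)
$\left(-16 + \sqrt{84 - 91} E{\left(-1,12 \right)}\right) + I = \left(-16 + \sqrt{84 - 91} \left(\left(-1\right) \left(-1\right)\right)\right) - 30508 = \left(-16 + \sqrt{-7} \cdot 1\right) - 30508 = \left(-16 + i \sqrt{7} \cdot 1\right) - 30508 = \left(-16 + i \sqrt{7}\right) - 30508 = -30524 + i \sqrt{7}$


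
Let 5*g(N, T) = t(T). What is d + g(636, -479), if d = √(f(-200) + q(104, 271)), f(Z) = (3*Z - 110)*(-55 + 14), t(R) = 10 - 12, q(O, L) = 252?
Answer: -⅖ + √29362 ≈ 170.95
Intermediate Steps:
t(R) = -2
g(N, T) = -⅖ (g(N, T) = (⅕)*(-2) = -⅖)
f(Z) = 4510 - 123*Z (f(Z) = (-110 + 3*Z)*(-41) = 4510 - 123*Z)
d = √29362 (d = √((4510 - 123*(-200)) + 252) = √((4510 + 24600) + 252) = √(29110 + 252) = √29362 ≈ 171.35)
d + g(636, -479) = √29362 - ⅖ = -⅖ + √29362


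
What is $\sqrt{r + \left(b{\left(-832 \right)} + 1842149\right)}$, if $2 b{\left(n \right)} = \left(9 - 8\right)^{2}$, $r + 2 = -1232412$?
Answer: $\frac{\sqrt{2438942}}{2} \approx 780.86$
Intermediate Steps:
$r = -1232414$ ($r = -2 - 1232412 = -1232414$)
$b{\left(n \right)} = \frac{1}{2}$ ($b{\left(n \right)} = \frac{\left(9 - 8\right)^{2}}{2} = \frac{1^{2}}{2} = \frac{1}{2} \cdot 1 = \frac{1}{2}$)
$\sqrt{r + \left(b{\left(-832 \right)} + 1842149\right)} = \sqrt{-1232414 + \left(\frac{1}{2} + 1842149\right)} = \sqrt{-1232414 + \frac{3684299}{2}} = \sqrt{\frac{1219471}{2}} = \frac{\sqrt{2438942}}{2}$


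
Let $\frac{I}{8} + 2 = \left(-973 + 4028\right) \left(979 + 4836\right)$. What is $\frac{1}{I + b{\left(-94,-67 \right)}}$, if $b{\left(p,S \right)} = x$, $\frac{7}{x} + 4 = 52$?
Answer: $\frac{48}{6821692039} \approx 7.0364 \cdot 10^{-9}$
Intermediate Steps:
$x = \frac{7}{48}$ ($x = \frac{7}{-4 + 52} = \frac{7}{48} \approx 0.14583$)
$b{\left(p,S \right)} = \frac{7}{48}$
$I = 142118584$ ($I = -16 + 8 \left(-973 + 4028\right) \left(979 + 4836\right) = -16 + 8 \cdot 3055 \cdot 5815 = -16 + 8 \cdot 17764825 = -16 + 142118600 = 142118584$)
$\frac{1}{I + b{\left(-94,-67 \right)}} = \frac{1}{142118584 + \frac{7}{48}} = \frac{1}{\frac{6821692039}{48}} = \frac{48}{6821692039}$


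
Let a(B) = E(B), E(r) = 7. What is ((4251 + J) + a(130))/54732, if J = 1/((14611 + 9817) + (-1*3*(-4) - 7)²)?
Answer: 104120875/1338361596 ≈ 0.077797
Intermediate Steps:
J = 1/24453 (J = 1/(24428 + (-3*(-4) - 7)²) = 1/(24428 + (12 - 7)²) = 1/(24428 + 5²) = 1/(24428 + 25) = 1/24453 ≈ 4.0895e-5)
a(B) = 7
((4251 + J) + a(130))/54732 = ((4251 + 1/24453) + 7)/54732 = (103949704/24453 + 7)*(1/54732) = (104120875/24453)*(1/54732) = 104120875/1338361596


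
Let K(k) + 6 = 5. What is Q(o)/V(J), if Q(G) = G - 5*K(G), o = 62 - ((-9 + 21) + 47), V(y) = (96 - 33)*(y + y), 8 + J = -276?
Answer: -1/4473 ≈ -0.00022356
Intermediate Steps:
J = -284 (J = -8 - 276 = -284)
V(y) = 126*y (V(y) = 63*(2*y) = 126*y)
o = 3 (o = 62 - (12 + 47) = 62 - 1*59 = 62 - 59 = 3)
K(k) = -1 (K(k) = -6 + 5 = -1)
Q(G) = 5 + G (Q(G) = G - 5*(-1) = G + 5 = 5 + G)
Q(o)/V(J) = (5 + 3)/((126*(-284))) = 8/(-35784) = 8*(-1/35784) = -1/4473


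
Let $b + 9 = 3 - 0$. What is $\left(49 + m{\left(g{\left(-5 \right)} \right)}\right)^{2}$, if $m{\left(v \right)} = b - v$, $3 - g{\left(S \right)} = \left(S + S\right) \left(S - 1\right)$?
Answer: $10000$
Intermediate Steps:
$g{\left(S \right)} = 3 - 2 S \left(-1 + S\right)$ ($g{\left(S \right)} = 3 - \left(S + S\right) \left(S - 1\right) = 3 - 2 S \left(-1 + S\right)$)
$b = -6$ ($b = -9 + \left(3 - 0\right) = -9 + \left(3 + 0\right) = -9 + 3 = -6$)
$m{\left(v \right)} = -6 - v$
$\left(49 + m{\left(g{\left(-5 \right)} \right)}\right)^{2} = \left(49 - \left(9 - 50 - 10\right)\right)^{2} = \left(49 - \left(-1 - 50\right)\right)^{2} = \left(49 - -51\right)^{2} = \left(49 + \left(-6 + 57\right)\right)^{2} = \left(49 + 51\right)^{2} = 100^{2} = 10000$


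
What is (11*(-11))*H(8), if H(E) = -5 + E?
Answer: -363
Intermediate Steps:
(11*(-11))*H(8) = (11*(-11))*(-5 + 8) = -121*3 = -363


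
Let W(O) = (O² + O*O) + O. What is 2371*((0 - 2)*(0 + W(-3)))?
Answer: -71130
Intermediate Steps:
W(O) = O + 2*O² (W(O) = (O² + O²) + O = 2*O² + O = O + 2*O²)
2371*((0 - 2)*(0 + W(-3))) = 2371*((0 - 2)*(0 - 3*(1 + 2*(-3)))) = 2371*(-2*(0 - 3*(1 - 6))) = 2371*(-2*(0 - 3*(-5))) = 2371*(-2*(0 + 15)) = 2371*(-2*15) = 2371*(-30) = -71130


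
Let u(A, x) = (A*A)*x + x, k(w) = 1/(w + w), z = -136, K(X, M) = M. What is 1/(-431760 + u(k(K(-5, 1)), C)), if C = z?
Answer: -1/431930 ≈ -2.3152e-6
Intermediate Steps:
k(w) = 1/(2*w)
C = -136
u(A, x) = x + x*A² (u(A, x) = A²*x + x = x*A² + x = x + x*A²)
1/(-431760 + u(k(K(-5, 1)), C)) = 1/(-431760 - 136*(1 + ((½)/1)²)) = 1/(-431760 - 136*(1 + ((½)*1)²)) = 1/(-431760 - 136*(1 + (½)²)) = 1/(-431760 - 136*(1 + ¼)) = 1/(-431760 - 136*5/4) = 1/(-431760 - 170) = 1/(-431930) = -1/431930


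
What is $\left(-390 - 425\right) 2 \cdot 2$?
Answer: $-3260$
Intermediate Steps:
$\left(-390 - 425\right) 2 \cdot 2 = \left(-815\right) 4 = -3260$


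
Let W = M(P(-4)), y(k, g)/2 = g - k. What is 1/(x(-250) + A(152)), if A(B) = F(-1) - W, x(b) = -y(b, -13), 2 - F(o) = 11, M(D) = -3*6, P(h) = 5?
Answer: -1/465 ≈ -0.0021505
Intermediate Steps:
M(D) = -18
y(k, g) = -2*k + 2*g (y(k, g) = 2*(g - k) = -2*k + 2*g)
F(o) = -9 (F(o) = 2 - 1*11 = 2 - 11 = -9)
x(b) = 26 + 2*b (x(b) = -(-2*b + 2*(-13)) = -(-2*b - 26) = -(-26 - 2*b) = 26 + 2*b)
W = -18
A(B) = 9 (A(B) = -9 - 1*(-18) = -9 + 18 = 9)
1/(x(-250) + A(152)) = 1/((26 + 2*(-250)) + 9) = 1/((26 - 500) + 9) = 1/(-474 + 9) = 1/(-465) = -1/465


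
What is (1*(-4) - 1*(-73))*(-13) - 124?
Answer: -1021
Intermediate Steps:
(1*(-4) - 1*(-73))*(-13) - 124 = (-4 + 73)*(-13) - 124 = 69*(-13) - 124 = -897 - 124 = -1021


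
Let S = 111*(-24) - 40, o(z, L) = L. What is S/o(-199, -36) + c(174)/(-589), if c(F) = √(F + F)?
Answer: 676/9 - 2*√87/589 ≈ 75.079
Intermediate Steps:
S = -2704 (S = -2664 - 40 = -2704)
c(F) = √2*√F (c(F) = √(2*F) = √2*√F)
S/o(-199, -36) + c(174)/(-589) = -2704/(-36) + (√2*√174)/(-589) = -2704*(-1/36) + (2*√87)*(-1/589) = 676/9 - 2*√87/589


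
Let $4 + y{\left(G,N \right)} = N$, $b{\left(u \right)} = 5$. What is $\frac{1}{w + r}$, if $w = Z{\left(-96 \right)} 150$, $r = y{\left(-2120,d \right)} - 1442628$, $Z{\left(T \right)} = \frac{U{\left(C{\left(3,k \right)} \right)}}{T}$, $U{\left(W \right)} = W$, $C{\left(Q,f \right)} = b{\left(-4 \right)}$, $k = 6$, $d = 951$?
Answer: $- \frac{16}{23067021} \approx -6.9363 \cdot 10^{-7}$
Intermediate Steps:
$C{\left(Q,f \right)} = 5$
$y{\left(G,N \right)} = -4 + N$
$Z{\left(T \right)} = \frac{5}{T}$
$r = -1441681$ ($r = \left(-4 + 951\right) - 1442628 = 947 - 1442628 = -1441681$)
$w = - \frac{125}{16}$ ($w = \frac{5}{-96} \cdot 150 = 5 \left(- \frac{1}{96}\right) 150 = \left(- \frac{5}{96}\right) 150 = - \frac{125}{16} \approx -7.8125$)
$\frac{1}{w + r} = \frac{1}{- \frac{125}{16} - 1441681} = \frac{1}{- \frac{23067021}{16}} = - \frac{16}{23067021}$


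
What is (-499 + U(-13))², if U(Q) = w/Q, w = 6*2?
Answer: 42237001/169 ≈ 2.4992e+5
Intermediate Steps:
w = 12
U(Q) = 12/Q
(-499 + U(-13))² = (-499 + 12/(-13))² = (-499 + 12*(-1/13))² = (-499 - 12/13)² = (-6499/13)² = 42237001/169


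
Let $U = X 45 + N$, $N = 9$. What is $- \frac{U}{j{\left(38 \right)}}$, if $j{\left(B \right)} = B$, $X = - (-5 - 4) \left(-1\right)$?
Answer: $\frac{198}{19} \approx 10.421$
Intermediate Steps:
$X = -9$ ($X = \left(-1\right) \left(-9\right) \left(-1\right) = 9 \left(-1\right) = -9$)
$U = -396$ ($U = \left(-9\right) 45 + 9 = -405 + 9 = -396$)
$- \frac{U}{j{\left(38 \right)}} = - \frac{-396}{38} = \left(-1\right) \left(- \frac{198}{19}\right) = \frac{198}{19}$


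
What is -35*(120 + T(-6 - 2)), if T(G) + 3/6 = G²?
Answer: -12845/2 ≈ -6422.5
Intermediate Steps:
T(G) = -½ + G²
-35*(120 + T(-6 - 2)) = -35*(120 + (-½ + (-6 - 2)²)) = -35*(120 + (-½ + (-8)²)) = -35*(120 + (-½ + 64)) = -35*(120 + 127/2) = -35*367/2 = -12845/2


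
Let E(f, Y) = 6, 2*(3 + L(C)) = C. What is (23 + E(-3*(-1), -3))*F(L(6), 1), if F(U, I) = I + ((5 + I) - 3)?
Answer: 116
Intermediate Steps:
L(C) = -3 + C/2
F(U, I) = 2 + 2*I (F(U, I) = I + (2 + I) = 2 + 2*I)
(23 + E(-3*(-1), -3))*F(L(6), 1) = (23 + 6)*(2 + 2*1) = 29*(2 + 2) = 29*4 = 116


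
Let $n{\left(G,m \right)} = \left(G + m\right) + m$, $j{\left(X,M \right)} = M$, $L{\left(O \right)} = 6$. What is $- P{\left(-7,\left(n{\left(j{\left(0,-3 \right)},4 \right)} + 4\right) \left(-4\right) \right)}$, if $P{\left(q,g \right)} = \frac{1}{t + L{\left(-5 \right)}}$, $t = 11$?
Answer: $- \frac{1}{17} \approx -0.058824$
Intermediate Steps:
$n{\left(G,m \right)} = G + 2 m$
$P{\left(q,g \right)} = \frac{1}{17}$ ($P{\left(q,g \right)} = \frac{1}{11 + 6} = \frac{1}{17}$)
$- P{\left(-7,\left(n{\left(j{\left(0,-3 \right)},4 \right)} + 4\right) \left(-4\right) \right)} = \left(-1\right) \frac{1}{17} = - \frac{1}{17}$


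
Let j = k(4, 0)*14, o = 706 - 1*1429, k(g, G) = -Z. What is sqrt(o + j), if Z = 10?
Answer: I*sqrt(863) ≈ 29.377*I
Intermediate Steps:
k(g, G) = -10 (k(g, G) = -1*10 = -10)
o = -723 (o = 706 - 1429 = -723)
j = -140 (j = -10*14 = -140)
sqrt(o + j) = sqrt(-723 - 140) = sqrt(-863) = I*sqrt(863)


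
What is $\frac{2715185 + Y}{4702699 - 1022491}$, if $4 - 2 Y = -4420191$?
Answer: $\frac{9850565}{7360416} \approx 1.3383$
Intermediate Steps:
$Y = \frac{4420195}{2}$ ($Y = 2 - - \frac{4420191}{2} = 2 + \frac{4420191}{2} = \frac{4420195}{2} \approx 2.2101 \cdot 10^{6}$)
$\frac{2715185 + Y}{4702699 - 1022491} = \frac{2715185 + \frac{4420195}{2}}{4702699 - 1022491} = \frac{9850565}{2 \cdot 3680208} = \frac{9850565}{2} \cdot \frac{1}{3680208} = \frac{9850565}{7360416}$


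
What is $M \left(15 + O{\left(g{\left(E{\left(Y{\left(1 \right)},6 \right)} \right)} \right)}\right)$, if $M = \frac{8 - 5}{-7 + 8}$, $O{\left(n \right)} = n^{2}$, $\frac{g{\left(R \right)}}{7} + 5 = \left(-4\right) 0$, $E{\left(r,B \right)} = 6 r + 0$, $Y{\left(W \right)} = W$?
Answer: $3720$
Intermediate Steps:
$E{\left(r,B \right)} = 6 r$
$g{\left(R \right)} = -35$ ($g{\left(R \right)} = -35 + 7 \left(\left(-4\right) 0\right) = -35 + 7 \cdot 0 = -35 + 0 = -35$)
$M = 3$ ($M = \frac{3}{1} = 3 \cdot 1 = 3$)
$M \left(15 + O{\left(g{\left(E{\left(Y{\left(1 \right)},6 \right)} \right)} \right)}\right) = 3 \left(15 + \left(-35\right)^{2}\right) = 3 \left(15 + 1225\right) = 3 \cdot 1240 = 3720$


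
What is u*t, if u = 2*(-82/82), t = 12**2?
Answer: -288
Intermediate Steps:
t = 144
u = -2 (u = 2*(-82*1/82) = 2*(-1) = -2)
u*t = -2*144 = -288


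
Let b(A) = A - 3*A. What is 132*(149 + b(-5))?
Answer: 20988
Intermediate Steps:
b(A) = -2*A
132*(149 + b(-5)) = 132*(149 - 2*(-5)) = 132*(149 + 10) = 132*159 = 20988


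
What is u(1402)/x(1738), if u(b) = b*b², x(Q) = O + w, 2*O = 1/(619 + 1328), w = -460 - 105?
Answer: -10730994890352/2200109 ≈ -4.8775e+6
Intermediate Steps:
w = -565
O = 1/3894 (O = 1/(2*(619 + 1328)) = (½)/1947 = (½)*(1/1947) = 1/3894 ≈ 0.00025681)
x(Q) = -2200109/3894 (x(Q) = 1/3894 - 565 = -2200109/3894)
u(b) = b³
u(1402)/x(1738) = 1402³/(-2200109/3894) = 2755776808*(-3894/2200109) = -10730994890352/2200109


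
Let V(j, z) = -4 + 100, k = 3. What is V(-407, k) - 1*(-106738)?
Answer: 106834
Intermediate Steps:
V(j, z) = 96
V(-407, k) - 1*(-106738) = 96 - 1*(-106738) = 96 + 106738 = 106834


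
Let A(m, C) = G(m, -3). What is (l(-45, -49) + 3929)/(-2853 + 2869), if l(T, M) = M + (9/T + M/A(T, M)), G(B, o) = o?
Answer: 29221/120 ≈ 243.51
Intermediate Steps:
A(m, C) = -3
l(T, M) = 9/T + 2*M/3 (l(T, M) = M + (9/T + M/(-3)) = M + (9/T + M*(-⅓)) = M + (9/T - M/3) = 9/T + 2*M/3)
(l(-45, -49) + 3929)/(-2853 + 2869) = ((9/(-45) + (⅔)*(-49)) + 3929)/(-2853 + 2869) = ((9*(-1/45) - 98/3) + 3929)/16 = ((-⅕ - 98/3) + 3929)*(1/16) = (-493/15 + 3929)*(1/16) = (58442/15)*(1/16) = 29221/120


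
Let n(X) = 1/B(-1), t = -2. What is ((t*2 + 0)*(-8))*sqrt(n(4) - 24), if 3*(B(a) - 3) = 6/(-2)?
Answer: 16*I*sqrt(94) ≈ 155.13*I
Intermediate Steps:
B(a) = 2 (B(a) = 3 + (6/(-2))/3 = 3 + (6*(-1/2))/3 = 3 + (1/3)*(-3) = 3 - 1 = 2)
n(X) = 1/2
((t*2 + 0)*(-8))*sqrt(n(4) - 24) = ((-2*2 + 0)*(-8))*sqrt(1/2 - 24) = ((-4 + 0)*(-8))*sqrt(-47/2) = (-4*(-8))*(I*sqrt(94)/2) = 32*(I*sqrt(94)/2) = 16*I*sqrt(94)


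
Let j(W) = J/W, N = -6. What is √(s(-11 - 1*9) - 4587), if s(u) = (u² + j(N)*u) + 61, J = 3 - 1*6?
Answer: 2*I*√1034 ≈ 64.312*I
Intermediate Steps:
J = -3 (J = 3 - 6 = -3)
j(W) = -3/W
s(u) = 61 + u² + u/2 (s(u) = (u² + (-3/(-6))*u) + 61 = (u² + (-3*(-⅙))*u) + 61 = (u² + u/2) + 61 = 61 + u² + u/2)
√(s(-11 - 1*9) - 4587) = √((61 + (-11 - 1*9)² + (-11 - 1*9)/2) - 4587) = √((61 + (-11 - 9)² + (-11 - 9)/2) - 4587) = √((61 + (-20)² + (½)*(-20)) - 4587) = √((61 + 400 - 10) - 4587) = √(451 - 4587) = √(-4136) = 2*I*√1034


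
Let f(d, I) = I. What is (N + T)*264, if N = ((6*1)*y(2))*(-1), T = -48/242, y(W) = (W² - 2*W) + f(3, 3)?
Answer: -52848/11 ≈ -4804.4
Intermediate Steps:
y(W) = 3 + W² - 2*W (y(W) = (W² - 2*W) + 3 = 3 + W² - 2*W)
T = -24/121 (T = -48*1/242 = -24/121 ≈ -0.19835)
N = -18 (N = ((6*1)*(3 + 2² - 2*2))*(-1) = (6*(3 + 4 - 4))*(-1) = (6*3)*(-1) = 18*(-1) = -18)
(N + T)*264 = (-18 - 24/121)*264 = -2202/121*264 = -52848/11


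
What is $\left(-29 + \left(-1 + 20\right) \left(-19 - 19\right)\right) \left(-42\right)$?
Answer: $31542$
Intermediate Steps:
$\left(-29 + \left(-1 + 20\right) \left(-19 - 19\right)\right) \left(-42\right) = \left(-29 + 19 \left(-38\right)\right) \left(-42\right) = \left(-29 - 722\right) \left(-42\right) = \left(-751\right) \left(-42\right) = 31542$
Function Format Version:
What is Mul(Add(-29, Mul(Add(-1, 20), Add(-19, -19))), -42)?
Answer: 31542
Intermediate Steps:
Mul(Add(-29, Mul(Add(-1, 20), Add(-19, -19))), -42) = Mul(Add(-29, Mul(19, -38)), -42) = Mul(Add(-29, -722), -42) = Mul(-751, -42) = 31542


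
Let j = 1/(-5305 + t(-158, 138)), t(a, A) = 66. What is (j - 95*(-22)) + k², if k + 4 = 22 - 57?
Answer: 18918028/5239 ≈ 3611.0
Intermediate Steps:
j = -1/5239 (j = 1/(-5305 + 66) = 1/(-5239) = -1/5239 ≈ -0.00019088)
k = -39 (k = -4 + (22 - 57) = -4 - 35 = -39)
(j - 95*(-22)) + k² = (-1/5239 - 95*(-22)) + (-39)² = (-1/5239 + 2090) + 1521 = 10949509/5239 + 1521 = 18918028/5239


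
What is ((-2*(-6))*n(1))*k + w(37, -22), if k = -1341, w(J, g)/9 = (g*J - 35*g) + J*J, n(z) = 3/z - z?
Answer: -20259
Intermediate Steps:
n(z) = -z + 3/z
w(J, g) = -315*g + 9*J² + 9*J*g (w(J, g) = 9*((g*J - 35*g) + J*J) = 9*((J*g - 35*g) + J²) = 9*((-35*g + J*g) + J²) = 9*(J² - 35*g + J*g) = -315*g + 9*J² + 9*J*g)
((-2*(-6))*n(1))*k + w(37, -22) = ((-2*(-6))*(-1*1 + 3/1))*(-1341) + (-315*(-22) + 9*37² + 9*37*(-22)) = (12*(-1 + 3*1))*(-1341) + (6930 + 9*1369 - 7326) = (12*(-1 + 3))*(-1341) + (6930 + 12321 - 7326) = (12*2)*(-1341) + 11925 = 24*(-1341) + 11925 = -32184 + 11925 = -20259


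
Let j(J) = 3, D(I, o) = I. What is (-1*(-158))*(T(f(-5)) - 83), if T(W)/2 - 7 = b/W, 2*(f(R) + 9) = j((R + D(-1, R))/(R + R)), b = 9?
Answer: -56406/5 ≈ -11281.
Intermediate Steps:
f(R) = -15/2 (f(R) = -9 + (½)*3 = -9 + 3/2 = -15/2)
T(W) = 14 + 18/W (T(W) = 14 + 2*(9/W) = 14 + 18/W)
(-1*(-158))*(T(f(-5)) - 83) = (-1*(-158))*((14 + 18/(-15/2)) - 83) = 158*((14 + 18*(-2/15)) - 83) = 158*((14 - 12/5) - 83) = 158*(58/5 - 83) = 158*(-357/5) = -56406/5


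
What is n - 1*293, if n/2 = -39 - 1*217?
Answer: -805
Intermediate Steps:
n = -512 (n = 2*(-39 - 1*217) = 2*(-39 - 217) = 2*(-256) = -512)
n - 1*293 = -512 - 1*293 = -512 - 293 = -805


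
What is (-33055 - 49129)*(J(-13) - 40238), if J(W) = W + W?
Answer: 3309056576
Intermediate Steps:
J(W) = 2*W
(-33055 - 49129)*(J(-13) - 40238) = (-33055 - 49129)*(2*(-13) - 40238) = -82184*(-26 - 40238) = -82184*(-40264) = 3309056576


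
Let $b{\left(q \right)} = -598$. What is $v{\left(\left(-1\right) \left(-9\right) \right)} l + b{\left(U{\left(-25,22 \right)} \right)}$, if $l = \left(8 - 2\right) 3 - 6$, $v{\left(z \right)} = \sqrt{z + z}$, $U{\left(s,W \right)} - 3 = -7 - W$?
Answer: $-598 + 36 \sqrt{2} \approx -547.09$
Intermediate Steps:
$U{\left(s,W \right)} = -4 - W$ ($U{\left(s,W \right)} = 3 - \left(7 + W\right) = -4 - W$)
$v{\left(z \right)} = \sqrt{2} \sqrt{z}$ ($v{\left(z \right)} = \sqrt{2 z} = \sqrt{2} \sqrt{z}$)
$l = 12$ ($l = \left(8 - 2\right) 3 - 6 = 6 \cdot 3 - 6 = 18 - 6 = 12$)
$v{\left(\left(-1\right) \left(-9\right) \right)} l + b{\left(U{\left(-25,22 \right)} \right)} = \sqrt{2} \sqrt{\left(-1\right) \left(-9\right)} 12 - 598 = \sqrt{2} \sqrt{9} \cdot 12 - 598 = \sqrt{2} \cdot 3 \cdot 12 - 598 = 3 \sqrt{2} \cdot 12 - 598 = 36 \sqrt{2} - 598 = -598 + 36 \sqrt{2}$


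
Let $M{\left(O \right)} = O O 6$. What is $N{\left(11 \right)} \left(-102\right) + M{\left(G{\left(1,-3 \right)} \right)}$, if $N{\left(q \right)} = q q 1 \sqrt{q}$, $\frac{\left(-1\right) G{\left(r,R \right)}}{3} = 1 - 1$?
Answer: $- 12342 \sqrt{11} \approx -40934.0$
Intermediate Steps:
$G{\left(r,R \right)} = 0$ ($G{\left(r,R \right)} = - 3 \left(1 - 1\right) = \left(-3\right) 0 = 0$)
$N{\left(q \right)} = q^{\frac{5}{2}}$ ($N{\left(q \right)} = q^{2} \cdot 1 \sqrt{q} = q^{2} \sqrt{q} = q^{\frac{5}{2}}$)
$M{\left(O \right)} = 6 O^{2}$ ($M{\left(O \right)} = O^{2} \cdot 6 = 6 O^{2}$)
$N{\left(11 \right)} \left(-102\right) + M{\left(G{\left(1,-3 \right)} \right)} = 11^{\frac{5}{2}} \left(-102\right) + 6 \cdot 0^{2} = 121 \sqrt{11} \left(-102\right) + 6 \cdot 0 = - 12342 \sqrt{11} + 0 = - 12342 \sqrt{11}$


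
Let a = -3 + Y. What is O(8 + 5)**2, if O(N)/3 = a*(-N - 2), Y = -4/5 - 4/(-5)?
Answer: 18225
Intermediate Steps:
Y = 0 (Y = -4*1/5 - 4*(-1/5) = -4/5 + 4/5 = 0)
a = -3 (a = -3 + 0 = -3)
O(N) = 18 + 9*N (O(N) = 3*(-3*(-N - 2)) = 3*(-3*(-2 - N)) = 3*(6 + 3*N) = 18 + 9*N)
O(8 + 5)**2 = (18 + 9*(8 + 5))**2 = (18 + 9*13)**2 = (18 + 117)**2 = 135**2 = 18225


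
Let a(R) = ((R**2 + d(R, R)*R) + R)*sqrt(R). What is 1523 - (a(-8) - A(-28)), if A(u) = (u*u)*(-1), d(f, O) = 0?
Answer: 739 - 112*I*sqrt(2) ≈ 739.0 - 158.39*I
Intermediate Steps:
A(u) = -u**2 (A(u) = u**2*(-1) = -u**2)
a(R) = sqrt(R)*(R + R**2) (a(R) = ((R**2 + 0*R) + R)*sqrt(R) = ((R**2 + 0) + R)*sqrt(R) = (R**2 + R)*sqrt(R) = (R + R**2)*sqrt(R) = sqrt(R)*(R + R**2))
1523 - (a(-8) - A(-28)) = 1523 - ((-8)**(3/2)*(1 - 8) - (-1)*(-28)**2) = 1523 - (-16*I*sqrt(2)*(-7) - (-1)*784) = 1523 - (112*I*sqrt(2) - 1*(-784)) = 1523 - (112*I*sqrt(2) + 784) = 1523 - (784 + 112*I*sqrt(2)) = 1523 + (-784 - 112*I*sqrt(2)) = 739 - 112*I*sqrt(2)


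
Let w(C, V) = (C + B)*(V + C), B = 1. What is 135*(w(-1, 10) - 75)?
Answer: -10125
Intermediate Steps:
w(C, V) = (1 + C)*(C + V) (w(C, V) = (C + 1)*(V + C) = (1 + C)*(C + V))
135*(w(-1, 10) - 75) = 135*((-1 + 10 + (-1)² - 1*10) - 75) = 135*((-1 + 10 + 1 - 10) - 75) = 135*(0 - 75) = 135*(-75) = -10125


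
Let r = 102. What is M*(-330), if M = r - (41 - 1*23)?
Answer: -27720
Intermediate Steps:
M = 84 (M = 102 - (41 - 1*23) = 102 - (41 - 23) = 102 - 1*18 = 102 - 18 = 84)
M*(-330) = 84*(-330) = -27720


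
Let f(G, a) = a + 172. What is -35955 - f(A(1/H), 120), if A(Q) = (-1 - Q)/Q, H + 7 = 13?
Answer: -36247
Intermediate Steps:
H = 6 (H = -7 + 13 = 6)
A(Q) = (-1 - Q)/Q
f(G, a) = 172 + a
-35955 - f(A(1/H), 120) = -35955 - (172 + 120) = -35955 - 1*292 = -35955 - 292 = -36247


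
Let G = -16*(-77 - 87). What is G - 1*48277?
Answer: -45653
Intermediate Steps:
G = 2624 (G = -16*(-164) = 2624)
G - 1*48277 = 2624 - 1*48277 = 2624 - 48277 = -45653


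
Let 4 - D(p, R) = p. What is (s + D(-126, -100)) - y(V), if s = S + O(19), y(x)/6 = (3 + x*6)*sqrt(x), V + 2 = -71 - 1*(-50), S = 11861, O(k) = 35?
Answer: 12026 + 810*I*sqrt(23) ≈ 12026.0 + 3884.6*I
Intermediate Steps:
D(p, R) = 4 - p
V = -23 (V = -2 + (-71 - 1*(-50)) = -2 + (-71 + 50) = -2 - 21 = -23)
y(x) = 6*sqrt(x)*(3 + 6*x) (y(x) = 6*((3 + x*6)*sqrt(x)) = 6*((3 + 6*x)*sqrt(x)) = 6*(sqrt(x)*(3 + 6*x)) = 6*sqrt(x)*(3 + 6*x))
s = 11896 (s = 11861 + 35 = 11896)
(s + D(-126, -100)) - y(V) = (11896 + (4 - 1*(-126))) - sqrt(-23)*(18 + 36*(-23)) = (11896 + (4 + 126)) - I*sqrt(23)*(18 - 828) = (11896 + 130) - I*sqrt(23)*(-810) = 12026 - (-810)*I*sqrt(23) = 12026 + 810*I*sqrt(23)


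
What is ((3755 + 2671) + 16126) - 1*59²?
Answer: 19071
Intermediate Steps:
((3755 + 2671) + 16126) - 1*59² = (6426 + 16126) - 1*3481 = 22552 - 3481 = 19071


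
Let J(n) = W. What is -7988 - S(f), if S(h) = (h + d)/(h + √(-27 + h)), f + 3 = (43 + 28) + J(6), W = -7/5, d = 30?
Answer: -97559339/12211 + 161*√110/12211 ≈ -7989.3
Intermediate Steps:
W = -7/5 (W = -7*⅕ = -7/5 ≈ -1.4000)
J(n) = -7/5
f = 333/5 (f = -3 + ((43 + 28) - 7/5) = -3 + (71 - 7/5) = -3 + 348/5 = 333/5 ≈ 66.600)
S(h) = (30 + h)/(h + √(-27 + h)) (S(h) = (h + 30)/(h + √(-27 + h)) = (30 + h)/(h + √(-27 + h)))
-7988 - S(f) = -7988 - (30 + 333/5)/(333/5 + √(-27 + 333/5)) = -7988 - 483/((333/5 + √(198/5))*5) = -7988 - 483/((333/5 + 3*√110/5)*5) = -7988 - 483/(5*(333/5 + 3*√110/5))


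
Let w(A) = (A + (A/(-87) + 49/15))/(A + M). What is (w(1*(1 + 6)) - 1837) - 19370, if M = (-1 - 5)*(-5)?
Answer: -113774078/5365 ≈ -21207.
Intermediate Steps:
M = 30 (M = -6*(-5) = 30)
w(A) = (49/15 + 86*A/87)/(30 + A) (w(A) = (A + (A/(-87) + 49/15))/(A + 30) = (A + (A*(-1/87) + 49*(1/15)))/(30 + A) = (A + (-A/87 + 49/15))/(30 + A) = (A + (49/15 - A/87))/(30 + A) = (49/15 + 86*A/87)/(30 + A))
(w(1*(1 + 6)) - 1837) - 19370 = ((1421 + 430*(1*(1 + 6)))/(435*(30 + 1*(1 + 6))) - 1837) - 19370 = ((1421 + 430*(1*7))/(435*(30 + 1*7)) - 1837) - 19370 = ((1421 + 430*7)/(435*(30 + 7)) - 1837) - 19370 = ((1/435)*(1421 + 3010)/37 - 1837) - 19370 = ((1/435)*(1/37)*4431 - 1837) - 19370 = (1477/5365 - 1837) - 19370 = -9854028/5365 - 19370 = -113774078/5365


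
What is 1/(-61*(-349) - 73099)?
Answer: -1/51810 ≈ -1.9301e-5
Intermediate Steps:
1/(-61*(-349) - 73099) = 1/(21289 - 73099) = 1/(-51810) = -1/51810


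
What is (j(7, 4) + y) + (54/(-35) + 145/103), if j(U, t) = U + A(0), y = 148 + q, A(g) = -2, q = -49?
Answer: 374433/3605 ≈ 103.86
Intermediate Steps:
y = 99 (y = 148 - 49 = 99)
j(U, t) = -2 + U (j(U, t) = U - 2 = -2 + U)
(j(7, 4) + y) + (54/(-35) + 145/103) = ((-2 + 7) + 99) + (54/(-35) + 145/103) = (5 + 99) + (54*(-1/35) + 145*(1/103)) = 104 + (-54/35 + 145/103) = 104 - 487/3605 = 374433/3605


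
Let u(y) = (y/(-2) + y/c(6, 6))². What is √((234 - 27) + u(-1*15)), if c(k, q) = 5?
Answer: 3*√101/2 ≈ 15.075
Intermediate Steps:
u(y) = 9*y²/100 (u(y) = (y/(-2) + y/5)² = (y*(-½) + y*(⅕))² = (-y/2 + y/5)² = (-3*y/10)² = 9*y²/100)
√((234 - 27) + u(-1*15)) = √((234 - 27) + 9*(-1*15)²/100) = √(207 + (9/100)*(-15)²) = √(207 + (9/100)*225) = √(207 + 81/4) = √(909/4) = 3*√101/2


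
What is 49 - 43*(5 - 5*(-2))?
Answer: -596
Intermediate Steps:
49 - 43*(5 - 5*(-2)) = 49 - 43*(5 + 10) = 49 - 43*15 = 49 - 645 = -596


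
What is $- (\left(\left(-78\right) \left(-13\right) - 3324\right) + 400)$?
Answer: $1910$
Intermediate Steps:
$- (\left(\left(-78\right) \left(-13\right) - 3324\right) + 400) = - (\left(1014 - 3324\right) + 400) = - (-2310 + 400) = \left(-1\right) \left(-1910\right) = 1910$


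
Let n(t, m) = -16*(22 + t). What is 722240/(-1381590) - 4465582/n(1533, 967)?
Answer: 307581705209/1718697960 ≈ 178.96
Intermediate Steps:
n(t, m) = -352 - 16*t
722240/(-1381590) - 4465582/n(1533, 967) = 722240/(-1381590) - 4465582/(-352 - 16*1533) = 722240*(-1/1381590) - 4465582/(-352 - 24528) = -72224/138159 - 4465582/(-24880) = -72224/138159 - 4465582*(-1/24880) = -72224/138159 + 2232791/12440 = 307581705209/1718697960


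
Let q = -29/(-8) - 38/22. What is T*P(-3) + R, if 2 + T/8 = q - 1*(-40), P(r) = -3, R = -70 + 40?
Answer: -10863/11 ≈ -987.54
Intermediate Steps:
R = -30
q = 167/88 (q = -29*(-1/8) - 38*1/22 = 29/8 - 19/11 = 167/88 ≈ 1.8977)
T = 3511/11 (T = -16 + 8*(167/88 - 1*(-40)) = -16 + 8*(167/88 + 40) = -16 + 8*(3687/88) = -16 + 3687/11 = 3511/11 ≈ 319.18)
T*P(-3) + R = (3511/11)*(-3) - 30 = -10533/11 - 30 = -10863/11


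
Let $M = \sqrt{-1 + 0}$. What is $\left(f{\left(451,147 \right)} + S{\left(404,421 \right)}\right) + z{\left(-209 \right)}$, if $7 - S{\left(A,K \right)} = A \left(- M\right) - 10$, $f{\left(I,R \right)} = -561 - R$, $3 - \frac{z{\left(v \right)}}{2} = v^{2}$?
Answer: $-88047 + 404 i \approx -88047.0 + 404.0 i$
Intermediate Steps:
$z{\left(v \right)} = 6 - 2 v^{2}$
$M = i$ ($M = \sqrt{-1} = i \approx 1.0 i$)
$S{\left(A,K \right)} = 17 + i A$ ($S{\left(A,K \right)} = 7 - \left(A \left(- i\right) - 10\right) = 7 - \left(- i A - 10\right) = 7 - \left(-10 - i A\right) = 7 + \left(10 + i A\right) = 17 + i A$)
$\left(f{\left(451,147 \right)} + S{\left(404,421 \right)}\right) + z{\left(-209 \right)} = \left(\left(-561 - 147\right) + \left(17 + i 404\right)\right) + \left(6 - 2 \left(-209\right)^{2}\right) = \left(\left(-561 - 147\right) + \left(17 + 404 i\right)\right) + \left(6 - 87362\right) = \left(-708 + \left(17 + 404 i\right)\right) + \left(6 - 87362\right) = \left(-691 + 404 i\right) - 87356 = -88047 + 404 i$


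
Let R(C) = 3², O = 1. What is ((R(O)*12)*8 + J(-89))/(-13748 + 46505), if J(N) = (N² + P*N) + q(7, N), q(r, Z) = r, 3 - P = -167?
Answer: -6338/32757 ≈ -0.19349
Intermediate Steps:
P = 170 (P = 3 - 1*(-167) = 3 + 167 = 170)
R(C) = 9
J(N) = 7 + N² + 170*N (J(N) = (N² + 170*N) + 7 = 7 + N² + 170*N)
((R(O)*12)*8 + J(-89))/(-13748 + 46505) = ((9*12)*8 + (7 + (-89)² + 170*(-89)))/(-13748 + 46505) = (108*8 + (7 + 7921 - 15130))/32757 = (864 - 7202)*(1/32757) = -6338*1/32757 = -6338/32757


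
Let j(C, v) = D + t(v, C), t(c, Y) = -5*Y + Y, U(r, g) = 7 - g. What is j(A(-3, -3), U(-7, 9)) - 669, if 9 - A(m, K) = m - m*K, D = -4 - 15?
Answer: -772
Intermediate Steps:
t(c, Y) = -4*Y
D = -19
A(m, K) = 9 - m + K*m (A(m, K) = 9 - (m - m*K) = 9 - (m - K*m) = 9 + (-m + K*m) = 9 - m + K*m)
j(C, v) = -19 - 4*C
j(A(-3, -3), U(-7, 9)) - 669 = (-19 - 4*(9 - 1*(-3) - 3*(-3))) - 669 = (-19 - 4*(9 + 3 + 9)) - 669 = (-19 - 4*21) - 669 = (-19 - 84) - 669 = -103 - 669 = -772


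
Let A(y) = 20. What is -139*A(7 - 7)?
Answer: -2780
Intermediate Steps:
-139*A(7 - 7) = -139*20 = -2780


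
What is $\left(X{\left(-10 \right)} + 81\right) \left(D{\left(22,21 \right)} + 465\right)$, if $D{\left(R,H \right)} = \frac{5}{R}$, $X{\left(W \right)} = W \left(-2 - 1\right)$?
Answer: $\frac{1136085}{22} \approx 51640.0$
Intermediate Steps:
$X{\left(W \right)} = - 3 W$ ($X{\left(W \right)} = W \left(-2 - 1\right) = W \left(-3\right) = - 3 W$)
$\left(X{\left(-10 \right)} + 81\right) \left(D{\left(22,21 \right)} + 465\right) = \left(\left(-3\right) \left(-10\right) + 81\right) \left(\frac{5}{22} + 465\right) = \left(30 + 81\right) \left(5 \cdot \frac{1}{22} + 465\right) = 111 \left(\frac{5}{22} + 465\right) = 111 \cdot \frac{10235}{22} = \frac{1136085}{22}$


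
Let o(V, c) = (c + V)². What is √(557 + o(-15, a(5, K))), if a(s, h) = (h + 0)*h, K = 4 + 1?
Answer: 3*√73 ≈ 25.632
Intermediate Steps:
K = 5
a(s, h) = h² (a(s, h) = h*h = h²)
o(V, c) = (V + c)²
√(557 + o(-15, a(5, K))) = √(557 + (-15 + 5²)²) = √(557 + (-15 + 25)²) = √(557 + 10²) = √(557 + 100) = √657 = 3*√73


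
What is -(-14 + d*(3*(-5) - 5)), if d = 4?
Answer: 94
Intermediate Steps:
-(-14 + d*(3*(-5) - 5)) = -(-14 + 4*(3*(-5) - 5)) = -(-14 + 4*(-15 - 5)) = -(-14 + 4*(-20)) = -(-14 - 80) = -1*(-94) = 94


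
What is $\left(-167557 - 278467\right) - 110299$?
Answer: $-556323$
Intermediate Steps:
$\left(-167557 - 278467\right) - 110299 = -446024 - 110299 = -556323$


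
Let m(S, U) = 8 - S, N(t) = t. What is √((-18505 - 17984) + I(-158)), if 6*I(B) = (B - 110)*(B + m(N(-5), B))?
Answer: I*√270111/3 ≈ 173.24*I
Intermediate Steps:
I(B) = (-110 + B)*(13 + B)/6 (I(B) = ((B - 110)*(B + (8 - 1*(-5))))/6 = ((-110 + B)*(B + (8 + 5)))/6 = ((-110 + B)*(B + 13))/6 = ((-110 + B)*(13 + B))/6 = (-110 + B)*(13 + B)/6)
√((-18505 - 17984) + I(-158)) = √((-18505 - 17984) + (-715/3 - 97/6*(-158) + (⅙)*(-158)²)) = √(-36489 + (-715/3 + 7663/3 + (⅙)*24964)) = √(-36489 + (-715/3 + 7663/3 + 12482/3)) = √(-36489 + 19430/3) = √(-90037/3) = I*√270111/3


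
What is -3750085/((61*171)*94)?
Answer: -3750085/980514 ≈ -3.8246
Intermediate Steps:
-3750085/((61*171)*94) = -3750085/(10431*94) = -3750085/980514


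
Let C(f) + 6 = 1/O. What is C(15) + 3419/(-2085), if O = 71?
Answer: -1128874/148035 ≈ -7.6257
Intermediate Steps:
C(f) = -425/71 (C(f) = -6 + 1/71 = -425/71)
C(15) + 3419/(-2085) = -425/71 + 3419/(-2085) = -425/71 + 3419*(-1/2085) = -425/71 - 3419/2085 = -1128874/148035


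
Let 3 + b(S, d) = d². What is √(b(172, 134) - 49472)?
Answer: I*√31519 ≈ 177.54*I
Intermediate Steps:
b(S, d) = -3 + d²
√(b(172, 134) - 49472) = √((-3 + 134²) - 49472) = √((-3 + 17956) - 49472) = √(17953 - 49472) = √(-31519) = I*√31519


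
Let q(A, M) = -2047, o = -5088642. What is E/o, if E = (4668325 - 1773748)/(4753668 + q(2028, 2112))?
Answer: -4753/39703281098 ≈ -1.1971e-7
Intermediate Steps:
E = 14259/23407 (E = (4668325 - 1773748)/(4753668 - 2047) = 2894577/4751621 = 2894577*(1/4751621) = 14259/23407 ≈ 0.60918)
E/o = (14259/23407)/(-5088642) = (14259/23407)*(-1/5088642) = -4753/39703281098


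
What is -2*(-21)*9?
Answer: 378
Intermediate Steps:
-2*(-21)*9 = 42*9 = 378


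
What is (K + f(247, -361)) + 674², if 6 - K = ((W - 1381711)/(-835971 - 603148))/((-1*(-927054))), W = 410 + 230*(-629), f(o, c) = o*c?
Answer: 162371633498962673/444713675142 ≈ 3.6512e+5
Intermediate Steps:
f(o, c) = c*o
W = -144260 (W = 410 - 144670 = -144260)
K = 2668281542195/444713675142 (K = 6 - (-144260 - 1381711)/(-835971 - 603148)/((-1*(-927054))) = 6 - (-1525971/(-1439119))/927054 = 6 - (-1525971*(-1/1439119))/927054 = 6 - 1525971/(1439119*927054) = 6 - 1*508657/444713675142 = 6 - 508657/444713675142 = 2668281542195/444713675142 ≈ 6.0000)
(K + f(247, -361)) + 674² = (2668281542195/444713675142 - 361*247) + 674² = (2668281542195/444713675142 - 89167) + 454276 = -39651115989844519/444713675142 + 454276 = 162371633498962673/444713675142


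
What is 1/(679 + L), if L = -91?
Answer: 1/588 ≈ 0.0017007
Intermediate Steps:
1/(679 + L) = 1/(679 - 91) = 1/588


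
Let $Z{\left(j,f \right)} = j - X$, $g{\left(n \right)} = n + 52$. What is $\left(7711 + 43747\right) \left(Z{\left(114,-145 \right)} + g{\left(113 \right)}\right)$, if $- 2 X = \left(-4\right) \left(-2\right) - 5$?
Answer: $14433969$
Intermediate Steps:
$X = - \frac{3}{2}$ ($X = - \frac{\left(-4\right) \left(-2\right) - 5}{2} = - \frac{8 - 5}{2} = \left(- \frac{1}{2}\right) 3 = - \frac{3}{2} \approx -1.5$)
$g{\left(n \right)} = 52 + n$
$Z{\left(j,f \right)} = \frac{3}{2} + j$ ($Z{\left(j,f \right)} = j - - \frac{3}{2} = j + \frac{3}{2} = \frac{3}{2} + j$)
$\left(7711 + 43747\right) \left(Z{\left(114,-145 \right)} + g{\left(113 \right)}\right) = \left(7711 + 43747\right) \left(\left(\frac{3}{2} + 114\right) + \left(52 + 113\right)\right) = 51458 \left(\frac{231}{2} + 165\right) = 51458 \cdot \frac{561}{2} = 14433969$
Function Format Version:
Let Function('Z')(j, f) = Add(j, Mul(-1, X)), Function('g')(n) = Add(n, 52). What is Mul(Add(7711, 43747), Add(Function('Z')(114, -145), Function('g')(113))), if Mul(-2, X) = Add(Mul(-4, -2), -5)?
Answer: 14433969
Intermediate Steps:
X = Rational(-3, 2) (X = Mul(Rational(-1, 2), Add(Mul(-4, -2), -5)) = Mul(Rational(-1, 2), Add(8, -5)) = Mul(Rational(-1, 2), 3) = Rational(-3, 2) ≈ -1.5000)
Function('g')(n) = Add(52, n)
Function('Z')(j, f) = Add(Rational(3, 2), j) (Function('Z')(j, f) = Add(j, Mul(-1, Rational(-3, 2))) = Add(j, Rational(3, 2)) = Add(Rational(3, 2), j))
Mul(Add(7711, 43747), Add(Function('Z')(114, -145), Function('g')(113))) = Mul(Add(7711, 43747), Add(Add(Rational(3, 2), 114), Add(52, 113))) = Mul(51458, Add(Rational(231, 2), 165)) = Mul(51458, Rational(561, 2)) = 14433969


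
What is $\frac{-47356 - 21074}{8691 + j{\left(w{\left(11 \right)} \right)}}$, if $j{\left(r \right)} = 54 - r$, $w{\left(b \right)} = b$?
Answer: $- \frac{34215}{4367} \approx -7.8349$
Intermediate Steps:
$\frac{-47356 - 21074}{8691 + j{\left(w{\left(11 \right)} \right)}} = \frac{-47356 - 21074}{8691 + \left(54 - 11\right)} = - \frac{68430}{8691 + \left(54 - 11\right)} = - \frac{68430}{8691 + 43} = - \frac{68430}{8734} = \left(-68430\right) \frac{1}{8734} = - \frac{34215}{4367}$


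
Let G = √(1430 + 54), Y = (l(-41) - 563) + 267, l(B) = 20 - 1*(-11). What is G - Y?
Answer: 265 + 2*√371 ≈ 303.52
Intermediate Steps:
l(B) = 31 (l(B) = 20 + 11 = 31)
Y = -265 (Y = (31 - 563) + 267 = -532 + 267 = -265)
G = 2*√371 (G = √1484 = 2*√371 ≈ 38.523)
G - Y = 2*√371 - 1*(-265) = 2*√371 + 265 = 265 + 2*√371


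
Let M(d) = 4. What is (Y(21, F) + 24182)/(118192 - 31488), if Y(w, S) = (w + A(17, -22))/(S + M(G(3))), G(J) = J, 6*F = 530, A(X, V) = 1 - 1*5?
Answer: 6698465/24017008 ≈ 0.27890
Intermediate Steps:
A(X, V) = -4 (A(X, V) = 1 - 5 = -4)
F = 265/3 (F = (⅙)*530 = 265/3 ≈ 88.333)
Y(w, S) = (-4 + w)/(4 + S) (Y(w, S) = (w - 4)/(S + 4) = (-4 + w)/(4 + S))
(Y(21, F) + 24182)/(118192 - 31488) = ((-4 + 21)/(4 + 265/3) + 24182)/(118192 - 31488) = (17/(277/3) + 24182)/86704 = ((3/277)*17 + 24182)*(1/86704) = (51/277 + 24182)*(1/86704) = (6698465/277)*(1/86704) = 6698465/24017008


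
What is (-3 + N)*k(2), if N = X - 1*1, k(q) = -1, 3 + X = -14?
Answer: 21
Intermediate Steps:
X = -17 (X = -3 - 14 = -17)
N = -18 (N = -17 - 1*1 = -17 - 1 = -18)
(-3 + N)*k(2) = (-3 - 18)*(-1) = -21*(-1) = 21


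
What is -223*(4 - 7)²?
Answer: -2007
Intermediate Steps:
-223*(4 - 7)² = -223*(-3)² = -223*9 = -2007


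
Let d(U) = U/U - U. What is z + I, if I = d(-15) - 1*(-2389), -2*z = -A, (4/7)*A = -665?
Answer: 14585/8 ≈ 1823.1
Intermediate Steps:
d(U) = 1 - U
A = -4655/4 (A = (7/4)*(-665) = -4655/4 ≈ -1163.8)
z = -4655/8 (z = -(-1)*(-4655)/(2*4) = -½*4655/4 = -4655/8 ≈ -581.88)
I = 2405 (I = (1 - 1*(-15)) - 1*(-2389) = (1 + 15) + 2389 = 16 + 2389 = 2405)
z + I = -4655/8 + 2405 = 14585/8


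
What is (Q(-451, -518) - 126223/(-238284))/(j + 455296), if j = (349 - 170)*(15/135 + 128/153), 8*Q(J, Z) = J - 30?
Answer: -482820485/3690025939336 ≈ -0.00013084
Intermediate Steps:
Q(J, Z) = -15/4 + J/8 (Q(J, Z) = (J - 30)/8 = (-30 + J)/8 = -15/4 + J/8)
j = 25955/153 (j = 179*(15*(1/135) + 128*(1/153)) = 179*(1/9 + 128/153) = 179*(145/153) = 25955/153 ≈ 169.64)
(Q(-451, -518) - 126223/(-238284))/(j + 455296) = ((-15/4 + (1/8)*(-451)) - 126223/(-238284))/(25955/153 + 455296) = ((-15/4 - 451/8) - 126223*(-1/238284))/(69686243/153) = (-481/8 + 126223/238284)*(153/69686243) = -28401205/476568*153/69686243 = -482820485/3690025939336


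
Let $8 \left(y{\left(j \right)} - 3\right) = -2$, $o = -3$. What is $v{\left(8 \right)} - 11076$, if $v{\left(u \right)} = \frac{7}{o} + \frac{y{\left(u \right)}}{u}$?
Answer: $- \frac{1063487}{96} \approx -11078.0$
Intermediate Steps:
$y{\left(j \right)} = \frac{11}{4}$ ($y{\left(j \right)} = 3 + \frac{1}{8} \left(-2\right) = 3 - \frac{1}{4} = \frac{11}{4}$)
$v{\left(u \right)} = - \frac{7}{3} + \frac{11}{4 u}$ ($v{\left(u \right)} = \frac{7}{-3} + \frac{11}{4 u} = 7 \left(- \frac{1}{3}\right) + \frac{11}{4 u} = - \frac{7}{3} + \frac{11}{4 u}$)
$v{\left(8 \right)} - 11076 = \frac{33 - 224}{12 \cdot 8} - 11076 = \frac{1}{12} \cdot \frac{1}{8} \left(33 - 224\right) - 11076 = \frac{1}{12} \cdot \frac{1}{8} \left(-191\right) - 11076 = - \frac{191}{96} - 11076 = - \frac{1063487}{96}$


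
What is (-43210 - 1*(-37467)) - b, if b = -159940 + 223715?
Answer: -69518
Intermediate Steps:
b = 63775
(-43210 - 1*(-37467)) - b = (-43210 - 1*(-37467)) - 1*63775 = (-43210 + 37467) - 63775 = -5743 - 63775 = -69518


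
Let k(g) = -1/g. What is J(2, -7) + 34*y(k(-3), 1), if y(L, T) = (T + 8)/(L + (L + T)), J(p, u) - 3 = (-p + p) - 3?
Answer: 918/5 ≈ 183.60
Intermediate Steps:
J(p, u) = 0 (J(p, u) = 3 + ((-p + p) - 3) = 3 + (0 - 3) = 3 - 3 = 0)
y(L, T) = (8 + T)/(T + 2*L)
J(2, -7) + 34*y(k(-3), 1) = 0 + 34*((8 + 1)/(1 + 2*(-1/(-3)))) = 0 + 34*(9/(1 + 2*(-1*(-1/3)))) = 0 + 34*(9/(1 + 2*(1/3))) = 0 + 34*(9/(1 + 2/3)) = 0 + 34*(9/(5/3)) = 0 + 34*((3/5)*9) = 0 + 34*(27/5) = 0 + 918/5 = 918/5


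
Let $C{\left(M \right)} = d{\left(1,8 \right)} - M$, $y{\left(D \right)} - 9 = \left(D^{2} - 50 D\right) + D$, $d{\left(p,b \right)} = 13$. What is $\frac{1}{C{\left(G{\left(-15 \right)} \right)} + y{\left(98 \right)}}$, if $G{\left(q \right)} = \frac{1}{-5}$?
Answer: $\frac{5}{24121} \approx 0.00020729$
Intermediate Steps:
$G{\left(q \right)} = - \frac{1}{5}$
$y{\left(D \right)} = 9 + D^{2} - 49 D$ ($y{\left(D \right)} = 9 + \left(\left(D^{2} - 50 D\right) + D\right) = 9 + \left(D^{2} - 49 D\right) = 9 + D^{2} - 49 D$)
$C{\left(M \right)} = 13 - M$
$\frac{1}{C{\left(G{\left(-15 \right)} \right)} + y{\left(98 \right)}} = \frac{1}{\left(13 - - \frac{1}{5}\right) + \left(9 + 98^{2} - 4802\right)} = \frac{1}{\left(13 + \frac{1}{5}\right) + \left(9 + 9604 - 4802\right)} = \frac{1}{\frac{66}{5} + 4811} = \frac{1}{\frac{24121}{5}} = \frac{5}{24121}$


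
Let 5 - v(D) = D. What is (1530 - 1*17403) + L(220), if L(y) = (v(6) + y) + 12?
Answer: -15642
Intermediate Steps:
v(D) = 5 - D
L(y) = 11 + y (L(y) = ((5 - 1*6) + y) + 12 = ((5 - 6) + y) + 12 = (-1 + y) + 12 = 11 + y)
(1530 - 1*17403) + L(220) = (1530 - 1*17403) + (11 + 220) = (1530 - 17403) + 231 = -15873 + 231 = -15642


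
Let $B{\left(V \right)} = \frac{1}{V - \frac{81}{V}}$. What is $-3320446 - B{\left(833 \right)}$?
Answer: $- \frac{2303751999201}{693808} \approx -3.3204 \cdot 10^{6}$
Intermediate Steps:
$-3320446 - B{\left(833 \right)} = -3320446 - \frac{833}{-81 + 833^{2}} = -3320446 - \frac{833}{-81 + 693889} = -3320446 - \frac{833}{693808} = - \frac{2303751999201}{693808}$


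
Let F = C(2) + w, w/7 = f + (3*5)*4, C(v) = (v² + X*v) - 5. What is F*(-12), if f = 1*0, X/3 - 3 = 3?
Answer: -5460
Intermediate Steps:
X = 18 (X = 9 + 3*3 = 9 + 9 = 18)
f = 0
C(v) = -5 + v² + 18*v (C(v) = (v² + 18*v) - 5 = -5 + v² + 18*v)
w = 420 (w = 7*(0 + (3*5)*4) = 7*(0 + 15*4) = 7*(0 + 60) = 7*60 = 420)
F = 455 (F = (-5 + 2² + 18*2) + 420 = (-5 + 4 + 36) + 420 = 35 + 420 = 455)
F*(-12) = 455*(-12) = -5460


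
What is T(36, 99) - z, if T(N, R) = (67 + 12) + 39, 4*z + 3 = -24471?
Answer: 12473/2 ≈ 6236.5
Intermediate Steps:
z = -12237/2 (z = -¾ + (¼)*(-24471) = -¾ - 24471/4 = -12237/2 ≈ -6118.5)
T(N, R) = 118 (T(N, R) = 79 + 39 = 118)
T(36, 99) - z = 118 - 1*(-12237/2) = 118 + 12237/2 = 12473/2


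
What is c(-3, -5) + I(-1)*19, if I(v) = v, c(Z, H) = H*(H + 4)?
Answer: -14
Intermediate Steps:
c(Z, H) = H*(4 + H)
c(-3, -5) + I(-1)*19 = -5*(4 - 5) - 1*19 = -5*(-1) - 19 = 5 - 19 = -14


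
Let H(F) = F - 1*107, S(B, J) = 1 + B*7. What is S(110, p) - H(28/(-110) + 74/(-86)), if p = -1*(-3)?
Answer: 2079107/2365 ≈ 879.12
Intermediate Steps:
p = 3
S(B, J) = 1 + 7*B
H(F) = -107 + F (H(F) = F - 107 = -107 + F)
S(110, p) - H(28/(-110) + 74/(-86)) = (1 + 7*110) - (-107 + (28/(-110) + 74/(-86))) = (1 + 770) - (-107 + (28*(-1/110) + 74*(-1/86))) = 771 - (-107 + (-14/55 - 37/43)) = 771 - (-107 - 2637/2365) = 771 - 1*(-255692/2365) = 771 + 255692/2365 = 2079107/2365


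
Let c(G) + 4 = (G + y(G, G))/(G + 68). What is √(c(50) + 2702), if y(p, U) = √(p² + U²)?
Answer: √(9393213 + 1475*√2)/59 ≈ 51.952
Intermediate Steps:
y(p, U) = √(U² + p²)
c(G) = -4 + (G + √2*√(G²))/(68 + G) (c(G) = -4 + (G + √(G² + G²))/(G + 68) = -4 + (G + √(2*G²))/(68 + G) = -4 + (G + √2*√(G²))/(68 + G))
√(c(50) + 2702) = √((-272 - 3*50 + √2*√(50²))/(68 + 50) + 2702) = √((-272 - 150 + √2*√2500)/118 + 2702) = √((-272 - 150 + √2*50)/118 + 2702) = √((-272 - 150 + 50*√2)/118 + 2702) = √((-422 + 50*√2)/118 + 2702) = √((-211/59 + 25*√2/59) + 2702) = √(159207/59 + 25*√2/59)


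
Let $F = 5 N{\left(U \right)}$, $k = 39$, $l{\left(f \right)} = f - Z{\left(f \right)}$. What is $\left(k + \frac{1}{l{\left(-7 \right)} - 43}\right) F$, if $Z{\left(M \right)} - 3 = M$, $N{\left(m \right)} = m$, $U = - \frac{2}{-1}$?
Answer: $\frac{8965}{23} \approx 389.78$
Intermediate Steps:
$U = 2$ ($U = \left(-2\right) \left(-1\right) = 2$)
$Z{\left(M \right)} = 3 + M$
$l{\left(f \right)} = -3$ ($l{\left(f \right)} = f - \left(3 + f\right) = -3$)
$F = 10$ ($F = 5 \cdot 2 = 10$)
$\left(k + \frac{1}{l{\left(-7 \right)} - 43}\right) F = \left(39 + \frac{1}{-3 - 43}\right) 10 = \left(39 + \frac{1}{-46}\right) 10 = \left(39 - \frac{1}{46}\right) 10 = \frac{1793}{46} \cdot 10 = \frac{8965}{23}$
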